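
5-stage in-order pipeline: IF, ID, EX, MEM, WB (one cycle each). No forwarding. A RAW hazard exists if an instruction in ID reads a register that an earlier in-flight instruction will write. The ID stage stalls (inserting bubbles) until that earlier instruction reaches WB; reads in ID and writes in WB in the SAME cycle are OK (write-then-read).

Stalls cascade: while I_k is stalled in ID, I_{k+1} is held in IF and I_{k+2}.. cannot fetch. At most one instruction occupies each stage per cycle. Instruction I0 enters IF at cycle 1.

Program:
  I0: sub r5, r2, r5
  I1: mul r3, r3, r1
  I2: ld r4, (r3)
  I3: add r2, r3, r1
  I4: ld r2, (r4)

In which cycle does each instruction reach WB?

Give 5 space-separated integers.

I0 sub r5 <- r2,r5: IF@1 ID@2 stall=0 (-) EX@3 MEM@4 WB@5
I1 mul r3 <- r3,r1: IF@2 ID@3 stall=0 (-) EX@4 MEM@5 WB@6
I2 ld r4 <- r3: IF@3 ID@4 stall=2 (RAW on I1.r3 (WB@6)) EX@7 MEM@8 WB@9
I3 add r2 <- r3,r1: IF@4 ID@7 stall=0 (-) EX@8 MEM@9 WB@10
I4 ld r2 <- r4: IF@7 ID@8 stall=1 (RAW on I2.r4 (WB@9)) EX@10 MEM@11 WB@12

Answer: 5 6 9 10 12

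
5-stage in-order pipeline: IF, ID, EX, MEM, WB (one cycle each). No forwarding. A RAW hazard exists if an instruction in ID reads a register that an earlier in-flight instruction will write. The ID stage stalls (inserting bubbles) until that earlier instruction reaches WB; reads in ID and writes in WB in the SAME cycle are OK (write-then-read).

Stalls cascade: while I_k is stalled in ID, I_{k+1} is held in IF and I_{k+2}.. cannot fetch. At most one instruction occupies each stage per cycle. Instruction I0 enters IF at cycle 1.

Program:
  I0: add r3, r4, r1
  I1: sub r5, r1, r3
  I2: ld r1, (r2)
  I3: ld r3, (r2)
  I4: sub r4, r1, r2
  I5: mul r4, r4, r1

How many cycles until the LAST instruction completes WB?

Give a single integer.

I0 add r3 <- r4,r1: IF@1 ID@2 stall=0 (-) EX@3 MEM@4 WB@5
I1 sub r5 <- r1,r3: IF@2 ID@3 stall=2 (RAW on I0.r3 (WB@5)) EX@6 MEM@7 WB@8
I2 ld r1 <- r2: IF@3 ID@6 stall=0 (-) EX@7 MEM@8 WB@9
I3 ld r3 <- r2: IF@6 ID@7 stall=0 (-) EX@8 MEM@9 WB@10
I4 sub r4 <- r1,r2: IF@7 ID@8 stall=1 (RAW on I2.r1 (WB@9)) EX@10 MEM@11 WB@12
I5 mul r4 <- r4,r1: IF@8 ID@10 stall=2 (RAW on I4.r4 (WB@12)) EX@13 MEM@14 WB@15

Answer: 15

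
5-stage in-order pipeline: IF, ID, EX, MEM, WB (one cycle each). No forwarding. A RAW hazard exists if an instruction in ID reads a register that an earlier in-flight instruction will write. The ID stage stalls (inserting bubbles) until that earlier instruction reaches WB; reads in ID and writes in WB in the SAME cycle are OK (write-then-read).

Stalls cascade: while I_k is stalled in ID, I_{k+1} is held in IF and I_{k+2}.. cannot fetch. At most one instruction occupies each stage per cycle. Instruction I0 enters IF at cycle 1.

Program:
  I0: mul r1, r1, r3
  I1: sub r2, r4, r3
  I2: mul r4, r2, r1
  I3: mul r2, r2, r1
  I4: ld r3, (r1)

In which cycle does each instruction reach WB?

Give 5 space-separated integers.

Answer: 5 6 9 10 11

Derivation:
I0 mul r1 <- r1,r3: IF@1 ID@2 stall=0 (-) EX@3 MEM@4 WB@5
I1 sub r2 <- r4,r3: IF@2 ID@3 stall=0 (-) EX@4 MEM@5 WB@6
I2 mul r4 <- r2,r1: IF@3 ID@4 stall=2 (RAW on I1.r2 (WB@6)) EX@7 MEM@8 WB@9
I3 mul r2 <- r2,r1: IF@4 ID@7 stall=0 (-) EX@8 MEM@9 WB@10
I4 ld r3 <- r1: IF@7 ID@8 stall=0 (-) EX@9 MEM@10 WB@11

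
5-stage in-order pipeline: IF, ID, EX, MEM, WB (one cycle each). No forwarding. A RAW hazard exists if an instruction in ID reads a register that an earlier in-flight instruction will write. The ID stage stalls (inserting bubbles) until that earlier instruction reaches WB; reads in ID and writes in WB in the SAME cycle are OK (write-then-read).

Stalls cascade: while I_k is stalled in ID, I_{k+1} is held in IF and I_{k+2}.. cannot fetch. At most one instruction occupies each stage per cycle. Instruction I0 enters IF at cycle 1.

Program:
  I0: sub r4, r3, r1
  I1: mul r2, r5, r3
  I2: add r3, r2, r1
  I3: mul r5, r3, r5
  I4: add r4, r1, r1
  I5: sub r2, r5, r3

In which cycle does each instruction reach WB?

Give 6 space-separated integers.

Answer: 5 6 9 12 13 15

Derivation:
I0 sub r4 <- r3,r1: IF@1 ID@2 stall=0 (-) EX@3 MEM@4 WB@5
I1 mul r2 <- r5,r3: IF@2 ID@3 stall=0 (-) EX@4 MEM@5 WB@6
I2 add r3 <- r2,r1: IF@3 ID@4 stall=2 (RAW on I1.r2 (WB@6)) EX@7 MEM@8 WB@9
I3 mul r5 <- r3,r5: IF@4 ID@7 stall=2 (RAW on I2.r3 (WB@9)) EX@10 MEM@11 WB@12
I4 add r4 <- r1,r1: IF@7 ID@10 stall=0 (-) EX@11 MEM@12 WB@13
I5 sub r2 <- r5,r3: IF@10 ID@11 stall=1 (RAW on I3.r5 (WB@12)) EX@13 MEM@14 WB@15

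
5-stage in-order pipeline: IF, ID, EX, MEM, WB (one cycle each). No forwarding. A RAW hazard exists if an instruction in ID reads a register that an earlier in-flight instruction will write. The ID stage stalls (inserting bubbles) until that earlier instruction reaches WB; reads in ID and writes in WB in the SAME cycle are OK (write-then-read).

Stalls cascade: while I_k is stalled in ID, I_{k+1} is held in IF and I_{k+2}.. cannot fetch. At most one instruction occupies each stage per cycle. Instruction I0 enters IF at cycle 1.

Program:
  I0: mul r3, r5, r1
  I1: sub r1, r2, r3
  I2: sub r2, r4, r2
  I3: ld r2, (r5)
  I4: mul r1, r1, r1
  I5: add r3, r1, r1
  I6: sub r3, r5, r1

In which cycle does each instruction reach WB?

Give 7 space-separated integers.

I0 mul r3 <- r5,r1: IF@1 ID@2 stall=0 (-) EX@3 MEM@4 WB@5
I1 sub r1 <- r2,r3: IF@2 ID@3 stall=2 (RAW on I0.r3 (WB@5)) EX@6 MEM@7 WB@8
I2 sub r2 <- r4,r2: IF@3 ID@6 stall=0 (-) EX@7 MEM@8 WB@9
I3 ld r2 <- r5: IF@6 ID@7 stall=0 (-) EX@8 MEM@9 WB@10
I4 mul r1 <- r1,r1: IF@7 ID@8 stall=0 (-) EX@9 MEM@10 WB@11
I5 add r3 <- r1,r1: IF@8 ID@9 stall=2 (RAW on I4.r1 (WB@11)) EX@12 MEM@13 WB@14
I6 sub r3 <- r5,r1: IF@9 ID@12 stall=0 (-) EX@13 MEM@14 WB@15

Answer: 5 8 9 10 11 14 15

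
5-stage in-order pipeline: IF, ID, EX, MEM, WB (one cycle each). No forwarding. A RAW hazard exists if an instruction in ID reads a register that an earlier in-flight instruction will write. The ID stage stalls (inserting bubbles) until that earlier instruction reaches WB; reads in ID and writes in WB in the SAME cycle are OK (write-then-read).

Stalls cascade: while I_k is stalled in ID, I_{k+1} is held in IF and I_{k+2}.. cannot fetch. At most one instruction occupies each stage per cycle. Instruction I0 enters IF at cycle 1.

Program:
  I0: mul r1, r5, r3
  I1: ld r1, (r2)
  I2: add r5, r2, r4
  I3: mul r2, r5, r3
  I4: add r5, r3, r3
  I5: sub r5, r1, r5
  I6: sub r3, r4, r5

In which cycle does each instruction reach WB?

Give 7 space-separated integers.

I0 mul r1 <- r5,r3: IF@1 ID@2 stall=0 (-) EX@3 MEM@4 WB@5
I1 ld r1 <- r2: IF@2 ID@3 stall=0 (-) EX@4 MEM@5 WB@6
I2 add r5 <- r2,r4: IF@3 ID@4 stall=0 (-) EX@5 MEM@6 WB@7
I3 mul r2 <- r5,r3: IF@4 ID@5 stall=2 (RAW on I2.r5 (WB@7)) EX@8 MEM@9 WB@10
I4 add r5 <- r3,r3: IF@5 ID@8 stall=0 (-) EX@9 MEM@10 WB@11
I5 sub r5 <- r1,r5: IF@8 ID@9 stall=2 (RAW on I4.r5 (WB@11)) EX@12 MEM@13 WB@14
I6 sub r3 <- r4,r5: IF@9 ID@12 stall=2 (RAW on I5.r5 (WB@14)) EX@15 MEM@16 WB@17

Answer: 5 6 7 10 11 14 17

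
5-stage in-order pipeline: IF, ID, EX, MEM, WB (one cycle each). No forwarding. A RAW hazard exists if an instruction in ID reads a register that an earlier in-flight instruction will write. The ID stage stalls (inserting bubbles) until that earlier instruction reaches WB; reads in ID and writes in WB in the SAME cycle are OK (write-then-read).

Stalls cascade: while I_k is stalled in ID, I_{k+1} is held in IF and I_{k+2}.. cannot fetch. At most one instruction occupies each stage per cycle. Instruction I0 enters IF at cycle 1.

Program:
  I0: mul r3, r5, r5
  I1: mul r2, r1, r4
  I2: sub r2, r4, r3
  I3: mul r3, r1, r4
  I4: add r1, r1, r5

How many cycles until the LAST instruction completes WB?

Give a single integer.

I0 mul r3 <- r5,r5: IF@1 ID@2 stall=0 (-) EX@3 MEM@4 WB@5
I1 mul r2 <- r1,r4: IF@2 ID@3 stall=0 (-) EX@4 MEM@5 WB@6
I2 sub r2 <- r4,r3: IF@3 ID@4 stall=1 (RAW on I0.r3 (WB@5)) EX@6 MEM@7 WB@8
I3 mul r3 <- r1,r4: IF@4 ID@6 stall=0 (-) EX@7 MEM@8 WB@9
I4 add r1 <- r1,r5: IF@6 ID@7 stall=0 (-) EX@8 MEM@9 WB@10

Answer: 10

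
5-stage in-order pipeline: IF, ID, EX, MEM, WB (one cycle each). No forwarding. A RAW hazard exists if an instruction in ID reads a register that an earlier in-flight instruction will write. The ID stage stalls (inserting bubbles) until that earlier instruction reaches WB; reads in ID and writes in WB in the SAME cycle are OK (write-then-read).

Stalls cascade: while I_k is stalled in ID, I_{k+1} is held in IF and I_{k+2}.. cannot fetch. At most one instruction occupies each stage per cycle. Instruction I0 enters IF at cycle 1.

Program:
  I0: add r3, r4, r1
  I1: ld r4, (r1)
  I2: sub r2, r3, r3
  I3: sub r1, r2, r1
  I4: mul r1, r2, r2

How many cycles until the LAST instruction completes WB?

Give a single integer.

I0 add r3 <- r4,r1: IF@1 ID@2 stall=0 (-) EX@3 MEM@4 WB@5
I1 ld r4 <- r1: IF@2 ID@3 stall=0 (-) EX@4 MEM@5 WB@6
I2 sub r2 <- r3,r3: IF@3 ID@4 stall=1 (RAW on I0.r3 (WB@5)) EX@6 MEM@7 WB@8
I3 sub r1 <- r2,r1: IF@4 ID@6 stall=2 (RAW on I2.r2 (WB@8)) EX@9 MEM@10 WB@11
I4 mul r1 <- r2,r2: IF@6 ID@9 stall=0 (-) EX@10 MEM@11 WB@12

Answer: 12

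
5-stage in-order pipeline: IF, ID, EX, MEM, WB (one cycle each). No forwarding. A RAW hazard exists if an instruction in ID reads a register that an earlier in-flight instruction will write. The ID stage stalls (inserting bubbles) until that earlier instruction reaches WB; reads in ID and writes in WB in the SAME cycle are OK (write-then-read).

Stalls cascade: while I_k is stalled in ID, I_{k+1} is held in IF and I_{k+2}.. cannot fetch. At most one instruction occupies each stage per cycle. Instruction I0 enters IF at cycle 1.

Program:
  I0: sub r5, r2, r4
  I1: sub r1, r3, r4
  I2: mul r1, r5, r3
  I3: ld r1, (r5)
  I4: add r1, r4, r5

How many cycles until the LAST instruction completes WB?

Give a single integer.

I0 sub r5 <- r2,r4: IF@1 ID@2 stall=0 (-) EX@3 MEM@4 WB@5
I1 sub r1 <- r3,r4: IF@2 ID@3 stall=0 (-) EX@4 MEM@5 WB@6
I2 mul r1 <- r5,r3: IF@3 ID@4 stall=1 (RAW on I0.r5 (WB@5)) EX@6 MEM@7 WB@8
I3 ld r1 <- r5: IF@4 ID@6 stall=0 (-) EX@7 MEM@8 WB@9
I4 add r1 <- r4,r5: IF@6 ID@7 stall=0 (-) EX@8 MEM@9 WB@10

Answer: 10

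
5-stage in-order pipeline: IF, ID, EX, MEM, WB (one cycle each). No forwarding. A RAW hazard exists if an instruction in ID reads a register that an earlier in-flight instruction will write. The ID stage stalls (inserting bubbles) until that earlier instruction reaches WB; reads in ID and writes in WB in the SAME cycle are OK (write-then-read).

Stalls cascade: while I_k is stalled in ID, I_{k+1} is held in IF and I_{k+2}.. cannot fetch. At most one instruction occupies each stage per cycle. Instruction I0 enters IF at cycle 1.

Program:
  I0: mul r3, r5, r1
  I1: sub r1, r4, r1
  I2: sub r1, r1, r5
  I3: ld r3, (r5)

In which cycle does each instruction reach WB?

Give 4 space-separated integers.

I0 mul r3 <- r5,r1: IF@1 ID@2 stall=0 (-) EX@3 MEM@4 WB@5
I1 sub r1 <- r4,r1: IF@2 ID@3 stall=0 (-) EX@4 MEM@5 WB@6
I2 sub r1 <- r1,r5: IF@3 ID@4 stall=2 (RAW on I1.r1 (WB@6)) EX@7 MEM@8 WB@9
I3 ld r3 <- r5: IF@4 ID@7 stall=0 (-) EX@8 MEM@9 WB@10

Answer: 5 6 9 10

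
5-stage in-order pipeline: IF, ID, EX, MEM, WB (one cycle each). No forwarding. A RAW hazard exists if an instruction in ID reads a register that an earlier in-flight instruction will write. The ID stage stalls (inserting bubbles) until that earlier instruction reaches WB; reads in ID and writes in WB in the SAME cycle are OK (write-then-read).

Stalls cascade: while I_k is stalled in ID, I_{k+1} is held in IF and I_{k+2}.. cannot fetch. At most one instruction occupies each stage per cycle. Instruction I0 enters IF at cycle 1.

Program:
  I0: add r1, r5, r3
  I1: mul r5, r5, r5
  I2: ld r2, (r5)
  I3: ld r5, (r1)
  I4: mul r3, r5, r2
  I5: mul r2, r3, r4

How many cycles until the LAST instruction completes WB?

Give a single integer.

Answer: 16

Derivation:
I0 add r1 <- r5,r3: IF@1 ID@2 stall=0 (-) EX@3 MEM@4 WB@5
I1 mul r5 <- r5,r5: IF@2 ID@3 stall=0 (-) EX@4 MEM@5 WB@6
I2 ld r2 <- r5: IF@3 ID@4 stall=2 (RAW on I1.r5 (WB@6)) EX@7 MEM@8 WB@9
I3 ld r5 <- r1: IF@4 ID@7 stall=0 (-) EX@8 MEM@9 WB@10
I4 mul r3 <- r5,r2: IF@7 ID@8 stall=2 (RAW on I3.r5 (WB@10)) EX@11 MEM@12 WB@13
I5 mul r2 <- r3,r4: IF@8 ID@11 stall=2 (RAW on I4.r3 (WB@13)) EX@14 MEM@15 WB@16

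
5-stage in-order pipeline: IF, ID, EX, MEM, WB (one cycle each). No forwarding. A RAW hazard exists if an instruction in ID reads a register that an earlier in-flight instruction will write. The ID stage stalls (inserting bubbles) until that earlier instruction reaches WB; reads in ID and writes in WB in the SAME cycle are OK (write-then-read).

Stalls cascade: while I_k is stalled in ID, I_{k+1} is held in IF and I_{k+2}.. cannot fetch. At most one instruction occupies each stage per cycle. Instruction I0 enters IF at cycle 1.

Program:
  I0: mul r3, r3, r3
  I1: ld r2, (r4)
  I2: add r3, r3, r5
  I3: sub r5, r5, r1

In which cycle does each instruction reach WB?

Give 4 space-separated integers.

Answer: 5 6 8 9

Derivation:
I0 mul r3 <- r3,r3: IF@1 ID@2 stall=0 (-) EX@3 MEM@4 WB@5
I1 ld r2 <- r4: IF@2 ID@3 stall=0 (-) EX@4 MEM@5 WB@6
I2 add r3 <- r3,r5: IF@3 ID@4 stall=1 (RAW on I0.r3 (WB@5)) EX@6 MEM@7 WB@8
I3 sub r5 <- r5,r1: IF@4 ID@6 stall=0 (-) EX@7 MEM@8 WB@9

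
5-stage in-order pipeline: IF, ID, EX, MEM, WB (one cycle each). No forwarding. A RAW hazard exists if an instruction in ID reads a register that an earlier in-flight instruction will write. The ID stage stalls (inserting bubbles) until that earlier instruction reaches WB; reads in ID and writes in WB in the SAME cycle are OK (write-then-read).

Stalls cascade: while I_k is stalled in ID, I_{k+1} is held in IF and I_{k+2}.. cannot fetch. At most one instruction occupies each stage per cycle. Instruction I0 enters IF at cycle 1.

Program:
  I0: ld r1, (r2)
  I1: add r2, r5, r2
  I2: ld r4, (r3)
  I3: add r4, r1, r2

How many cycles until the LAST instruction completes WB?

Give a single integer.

I0 ld r1 <- r2: IF@1 ID@2 stall=0 (-) EX@3 MEM@4 WB@5
I1 add r2 <- r5,r2: IF@2 ID@3 stall=0 (-) EX@4 MEM@5 WB@6
I2 ld r4 <- r3: IF@3 ID@4 stall=0 (-) EX@5 MEM@6 WB@7
I3 add r4 <- r1,r2: IF@4 ID@5 stall=1 (RAW on I1.r2 (WB@6)) EX@7 MEM@8 WB@9

Answer: 9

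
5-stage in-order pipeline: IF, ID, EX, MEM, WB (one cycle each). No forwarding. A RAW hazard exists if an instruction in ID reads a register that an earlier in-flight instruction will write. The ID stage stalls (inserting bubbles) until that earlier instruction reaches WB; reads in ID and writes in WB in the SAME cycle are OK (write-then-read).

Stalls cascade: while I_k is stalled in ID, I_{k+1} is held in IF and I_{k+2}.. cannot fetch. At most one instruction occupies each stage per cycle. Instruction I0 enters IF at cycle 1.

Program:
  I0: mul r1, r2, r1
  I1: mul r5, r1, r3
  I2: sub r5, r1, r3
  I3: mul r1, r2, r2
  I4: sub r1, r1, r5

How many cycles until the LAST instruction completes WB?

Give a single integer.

Answer: 13

Derivation:
I0 mul r1 <- r2,r1: IF@1 ID@2 stall=0 (-) EX@3 MEM@4 WB@5
I1 mul r5 <- r1,r3: IF@2 ID@3 stall=2 (RAW on I0.r1 (WB@5)) EX@6 MEM@7 WB@8
I2 sub r5 <- r1,r3: IF@3 ID@6 stall=0 (-) EX@7 MEM@8 WB@9
I3 mul r1 <- r2,r2: IF@6 ID@7 stall=0 (-) EX@8 MEM@9 WB@10
I4 sub r1 <- r1,r5: IF@7 ID@8 stall=2 (RAW on I3.r1 (WB@10)) EX@11 MEM@12 WB@13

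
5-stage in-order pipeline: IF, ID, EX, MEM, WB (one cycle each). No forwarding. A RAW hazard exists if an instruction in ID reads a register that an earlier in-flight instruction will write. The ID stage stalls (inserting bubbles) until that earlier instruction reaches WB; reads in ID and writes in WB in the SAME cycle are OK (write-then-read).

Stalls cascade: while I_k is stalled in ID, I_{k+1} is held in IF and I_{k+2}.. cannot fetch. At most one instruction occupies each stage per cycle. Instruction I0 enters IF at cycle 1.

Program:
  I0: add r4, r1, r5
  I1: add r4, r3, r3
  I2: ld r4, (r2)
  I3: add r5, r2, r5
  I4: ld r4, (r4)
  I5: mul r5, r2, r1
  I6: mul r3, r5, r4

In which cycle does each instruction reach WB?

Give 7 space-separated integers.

I0 add r4 <- r1,r5: IF@1 ID@2 stall=0 (-) EX@3 MEM@4 WB@5
I1 add r4 <- r3,r3: IF@2 ID@3 stall=0 (-) EX@4 MEM@5 WB@6
I2 ld r4 <- r2: IF@3 ID@4 stall=0 (-) EX@5 MEM@6 WB@7
I3 add r5 <- r2,r5: IF@4 ID@5 stall=0 (-) EX@6 MEM@7 WB@8
I4 ld r4 <- r4: IF@5 ID@6 stall=1 (RAW on I2.r4 (WB@7)) EX@8 MEM@9 WB@10
I5 mul r5 <- r2,r1: IF@6 ID@8 stall=0 (-) EX@9 MEM@10 WB@11
I6 mul r3 <- r5,r4: IF@8 ID@9 stall=2 (RAW on I5.r5 (WB@11)) EX@12 MEM@13 WB@14

Answer: 5 6 7 8 10 11 14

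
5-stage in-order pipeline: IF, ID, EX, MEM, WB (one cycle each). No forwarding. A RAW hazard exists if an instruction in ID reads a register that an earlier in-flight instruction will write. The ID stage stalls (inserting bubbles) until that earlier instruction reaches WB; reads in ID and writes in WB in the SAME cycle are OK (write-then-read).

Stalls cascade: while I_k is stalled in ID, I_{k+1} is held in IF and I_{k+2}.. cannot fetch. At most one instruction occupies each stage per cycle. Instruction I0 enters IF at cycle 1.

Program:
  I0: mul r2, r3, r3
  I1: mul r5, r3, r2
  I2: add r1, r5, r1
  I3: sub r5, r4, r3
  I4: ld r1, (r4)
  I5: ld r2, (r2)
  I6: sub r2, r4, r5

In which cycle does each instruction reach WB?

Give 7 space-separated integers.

Answer: 5 8 11 12 13 14 15

Derivation:
I0 mul r2 <- r3,r3: IF@1 ID@2 stall=0 (-) EX@3 MEM@4 WB@5
I1 mul r5 <- r3,r2: IF@2 ID@3 stall=2 (RAW on I0.r2 (WB@5)) EX@6 MEM@7 WB@8
I2 add r1 <- r5,r1: IF@3 ID@6 stall=2 (RAW on I1.r5 (WB@8)) EX@9 MEM@10 WB@11
I3 sub r5 <- r4,r3: IF@6 ID@9 stall=0 (-) EX@10 MEM@11 WB@12
I4 ld r1 <- r4: IF@9 ID@10 stall=0 (-) EX@11 MEM@12 WB@13
I5 ld r2 <- r2: IF@10 ID@11 stall=0 (-) EX@12 MEM@13 WB@14
I6 sub r2 <- r4,r5: IF@11 ID@12 stall=0 (-) EX@13 MEM@14 WB@15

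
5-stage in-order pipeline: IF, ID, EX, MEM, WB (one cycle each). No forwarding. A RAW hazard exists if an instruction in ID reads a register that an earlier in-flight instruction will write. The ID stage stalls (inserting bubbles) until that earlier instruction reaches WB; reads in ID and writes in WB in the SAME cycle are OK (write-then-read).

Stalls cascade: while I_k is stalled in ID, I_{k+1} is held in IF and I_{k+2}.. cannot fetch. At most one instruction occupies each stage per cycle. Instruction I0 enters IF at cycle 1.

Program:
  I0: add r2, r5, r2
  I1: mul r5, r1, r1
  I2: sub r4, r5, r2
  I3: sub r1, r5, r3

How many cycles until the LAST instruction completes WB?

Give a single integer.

I0 add r2 <- r5,r2: IF@1 ID@2 stall=0 (-) EX@3 MEM@4 WB@5
I1 mul r5 <- r1,r1: IF@2 ID@3 stall=0 (-) EX@4 MEM@5 WB@6
I2 sub r4 <- r5,r2: IF@3 ID@4 stall=2 (RAW on I1.r5 (WB@6)) EX@7 MEM@8 WB@9
I3 sub r1 <- r5,r3: IF@4 ID@7 stall=0 (-) EX@8 MEM@9 WB@10

Answer: 10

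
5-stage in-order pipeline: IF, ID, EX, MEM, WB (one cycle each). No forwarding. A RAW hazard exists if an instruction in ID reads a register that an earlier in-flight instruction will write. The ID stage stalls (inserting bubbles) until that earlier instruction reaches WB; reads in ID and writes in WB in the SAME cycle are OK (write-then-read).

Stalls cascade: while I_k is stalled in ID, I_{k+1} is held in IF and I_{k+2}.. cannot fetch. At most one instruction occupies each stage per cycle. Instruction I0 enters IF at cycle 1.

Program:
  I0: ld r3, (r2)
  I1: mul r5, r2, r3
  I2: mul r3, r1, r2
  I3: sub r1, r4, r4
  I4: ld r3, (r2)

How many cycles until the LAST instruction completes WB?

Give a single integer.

Answer: 11

Derivation:
I0 ld r3 <- r2: IF@1 ID@2 stall=0 (-) EX@3 MEM@4 WB@5
I1 mul r5 <- r2,r3: IF@2 ID@3 stall=2 (RAW on I0.r3 (WB@5)) EX@6 MEM@7 WB@8
I2 mul r3 <- r1,r2: IF@3 ID@6 stall=0 (-) EX@7 MEM@8 WB@9
I3 sub r1 <- r4,r4: IF@6 ID@7 stall=0 (-) EX@8 MEM@9 WB@10
I4 ld r3 <- r2: IF@7 ID@8 stall=0 (-) EX@9 MEM@10 WB@11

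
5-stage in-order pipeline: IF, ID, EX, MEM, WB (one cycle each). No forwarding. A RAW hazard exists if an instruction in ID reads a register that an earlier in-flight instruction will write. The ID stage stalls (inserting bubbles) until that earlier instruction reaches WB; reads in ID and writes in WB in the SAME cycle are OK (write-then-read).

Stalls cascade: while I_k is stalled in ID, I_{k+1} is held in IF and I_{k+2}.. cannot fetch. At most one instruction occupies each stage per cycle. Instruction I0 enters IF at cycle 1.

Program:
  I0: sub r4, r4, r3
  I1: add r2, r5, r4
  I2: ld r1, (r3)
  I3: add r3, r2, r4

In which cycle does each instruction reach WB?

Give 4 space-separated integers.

I0 sub r4 <- r4,r3: IF@1 ID@2 stall=0 (-) EX@3 MEM@4 WB@5
I1 add r2 <- r5,r4: IF@2 ID@3 stall=2 (RAW on I0.r4 (WB@5)) EX@6 MEM@7 WB@8
I2 ld r1 <- r3: IF@3 ID@6 stall=0 (-) EX@7 MEM@8 WB@9
I3 add r3 <- r2,r4: IF@6 ID@7 stall=1 (RAW on I1.r2 (WB@8)) EX@9 MEM@10 WB@11

Answer: 5 8 9 11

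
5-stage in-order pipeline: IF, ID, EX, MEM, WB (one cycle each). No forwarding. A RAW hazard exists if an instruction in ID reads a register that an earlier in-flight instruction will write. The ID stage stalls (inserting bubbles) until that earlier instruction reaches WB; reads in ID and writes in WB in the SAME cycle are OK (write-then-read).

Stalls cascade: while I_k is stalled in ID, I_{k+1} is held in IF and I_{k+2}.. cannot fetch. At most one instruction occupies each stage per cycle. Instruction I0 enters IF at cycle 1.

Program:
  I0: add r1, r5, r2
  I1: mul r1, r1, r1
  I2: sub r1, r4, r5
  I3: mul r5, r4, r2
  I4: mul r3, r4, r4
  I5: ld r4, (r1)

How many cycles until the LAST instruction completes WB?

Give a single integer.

Answer: 12

Derivation:
I0 add r1 <- r5,r2: IF@1 ID@2 stall=0 (-) EX@3 MEM@4 WB@5
I1 mul r1 <- r1,r1: IF@2 ID@3 stall=2 (RAW on I0.r1 (WB@5)) EX@6 MEM@7 WB@8
I2 sub r1 <- r4,r5: IF@3 ID@6 stall=0 (-) EX@7 MEM@8 WB@9
I3 mul r5 <- r4,r2: IF@6 ID@7 stall=0 (-) EX@8 MEM@9 WB@10
I4 mul r3 <- r4,r4: IF@7 ID@8 stall=0 (-) EX@9 MEM@10 WB@11
I5 ld r4 <- r1: IF@8 ID@9 stall=0 (-) EX@10 MEM@11 WB@12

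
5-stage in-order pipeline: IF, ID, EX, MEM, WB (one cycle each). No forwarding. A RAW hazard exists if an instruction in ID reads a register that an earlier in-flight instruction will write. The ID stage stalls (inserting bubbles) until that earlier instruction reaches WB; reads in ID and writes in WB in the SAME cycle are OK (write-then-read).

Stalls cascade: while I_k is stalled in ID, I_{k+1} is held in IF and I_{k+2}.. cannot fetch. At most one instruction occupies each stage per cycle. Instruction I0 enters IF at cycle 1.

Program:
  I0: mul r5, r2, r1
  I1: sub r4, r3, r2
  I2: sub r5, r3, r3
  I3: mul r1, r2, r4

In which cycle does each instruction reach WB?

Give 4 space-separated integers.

I0 mul r5 <- r2,r1: IF@1 ID@2 stall=0 (-) EX@3 MEM@4 WB@5
I1 sub r4 <- r3,r2: IF@2 ID@3 stall=0 (-) EX@4 MEM@5 WB@6
I2 sub r5 <- r3,r3: IF@3 ID@4 stall=0 (-) EX@5 MEM@6 WB@7
I3 mul r1 <- r2,r4: IF@4 ID@5 stall=1 (RAW on I1.r4 (WB@6)) EX@7 MEM@8 WB@9

Answer: 5 6 7 9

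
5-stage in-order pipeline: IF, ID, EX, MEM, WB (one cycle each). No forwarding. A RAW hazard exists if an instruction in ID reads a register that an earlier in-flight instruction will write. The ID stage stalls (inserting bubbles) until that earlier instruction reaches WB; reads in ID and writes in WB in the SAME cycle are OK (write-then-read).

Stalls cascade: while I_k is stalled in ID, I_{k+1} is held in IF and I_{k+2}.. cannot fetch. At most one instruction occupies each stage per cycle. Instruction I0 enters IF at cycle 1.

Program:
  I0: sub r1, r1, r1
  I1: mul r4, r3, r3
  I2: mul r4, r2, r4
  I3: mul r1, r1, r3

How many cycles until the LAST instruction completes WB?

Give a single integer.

Answer: 10

Derivation:
I0 sub r1 <- r1,r1: IF@1 ID@2 stall=0 (-) EX@3 MEM@4 WB@5
I1 mul r4 <- r3,r3: IF@2 ID@3 stall=0 (-) EX@4 MEM@5 WB@6
I2 mul r4 <- r2,r4: IF@3 ID@4 stall=2 (RAW on I1.r4 (WB@6)) EX@7 MEM@8 WB@9
I3 mul r1 <- r1,r3: IF@4 ID@7 stall=0 (-) EX@8 MEM@9 WB@10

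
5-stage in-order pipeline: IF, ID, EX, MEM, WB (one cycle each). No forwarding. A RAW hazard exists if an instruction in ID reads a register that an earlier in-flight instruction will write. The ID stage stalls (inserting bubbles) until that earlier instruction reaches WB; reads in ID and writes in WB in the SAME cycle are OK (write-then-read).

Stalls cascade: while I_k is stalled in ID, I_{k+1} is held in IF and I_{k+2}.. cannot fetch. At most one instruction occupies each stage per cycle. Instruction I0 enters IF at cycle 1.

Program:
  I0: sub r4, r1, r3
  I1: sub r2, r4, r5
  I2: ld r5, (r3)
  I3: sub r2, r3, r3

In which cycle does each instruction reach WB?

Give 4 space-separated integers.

Answer: 5 8 9 10

Derivation:
I0 sub r4 <- r1,r3: IF@1 ID@2 stall=0 (-) EX@3 MEM@4 WB@5
I1 sub r2 <- r4,r5: IF@2 ID@3 stall=2 (RAW on I0.r4 (WB@5)) EX@6 MEM@7 WB@8
I2 ld r5 <- r3: IF@3 ID@6 stall=0 (-) EX@7 MEM@8 WB@9
I3 sub r2 <- r3,r3: IF@6 ID@7 stall=0 (-) EX@8 MEM@9 WB@10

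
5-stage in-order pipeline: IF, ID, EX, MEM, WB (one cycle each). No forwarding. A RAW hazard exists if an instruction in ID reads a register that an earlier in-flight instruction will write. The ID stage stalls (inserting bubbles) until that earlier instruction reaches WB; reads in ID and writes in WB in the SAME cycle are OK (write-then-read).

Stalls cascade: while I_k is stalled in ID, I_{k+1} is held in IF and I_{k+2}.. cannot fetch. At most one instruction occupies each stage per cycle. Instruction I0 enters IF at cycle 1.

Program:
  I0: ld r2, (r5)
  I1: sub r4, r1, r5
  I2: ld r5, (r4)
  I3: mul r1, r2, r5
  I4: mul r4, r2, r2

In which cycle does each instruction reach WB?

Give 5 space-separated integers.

I0 ld r2 <- r5: IF@1 ID@2 stall=0 (-) EX@3 MEM@4 WB@5
I1 sub r4 <- r1,r5: IF@2 ID@3 stall=0 (-) EX@4 MEM@5 WB@6
I2 ld r5 <- r4: IF@3 ID@4 stall=2 (RAW on I1.r4 (WB@6)) EX@7 MEM@8 WB@9
I3 mul r1 <- r2,r5: IF@4 ID@7 stall=2 (RAW on I2.r5 (WB@9)) EX@10 MEM@11 WB@12
I4 mul r4 <- r2,r2: IF@7 ID@10 stall=0 (-) EX@11 MEM@12 WB@13

Answer: 5 6 9 12 13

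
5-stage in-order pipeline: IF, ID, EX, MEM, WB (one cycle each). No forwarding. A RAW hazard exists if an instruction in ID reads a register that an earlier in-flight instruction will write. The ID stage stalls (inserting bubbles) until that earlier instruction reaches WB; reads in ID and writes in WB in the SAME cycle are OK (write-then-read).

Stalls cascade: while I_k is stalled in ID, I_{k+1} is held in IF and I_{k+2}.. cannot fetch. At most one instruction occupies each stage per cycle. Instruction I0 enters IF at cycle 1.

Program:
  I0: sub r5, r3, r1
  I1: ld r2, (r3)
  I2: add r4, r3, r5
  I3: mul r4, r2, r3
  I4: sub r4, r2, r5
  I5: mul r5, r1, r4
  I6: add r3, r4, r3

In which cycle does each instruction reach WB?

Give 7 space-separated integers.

Answer: 5 6 8 9 10 13 14

Derivation:
I0 sub r5 <- r3,r1: IF@1 ID@2 stall=0 (-) EX@3 MEM@4 WB@5
I1 ld r2 <- r3: IF@2 ID@3 stall=0 (-) EX@4 MEM@5 WB@6
I2 add r4 <- r3,r5: IF@3 ID@4 stall=1 (RAW on I0.r5 (WB@5)) EX@6 MEM@7 WB@8
I3 mul r4 <- r2,r3: IF@4 ID@6 stall=0 (-) EX@7 MEM@8 WB@9
I4 sub r4 <- r2,r5: IF@6 ID@7 stall=0 (-) EX@8 MEM@9 WB@10
I5 mul r5 <- r1,r4: IF@7 ID@8 stall=2 (RAW on I4.r4 (WB@10)) EX@11 MEM@12 WB@13
I6 add r3 <- r4,r3: IF@8 ID@11 stall=0 (-) EX@12 MEM@13 WB@14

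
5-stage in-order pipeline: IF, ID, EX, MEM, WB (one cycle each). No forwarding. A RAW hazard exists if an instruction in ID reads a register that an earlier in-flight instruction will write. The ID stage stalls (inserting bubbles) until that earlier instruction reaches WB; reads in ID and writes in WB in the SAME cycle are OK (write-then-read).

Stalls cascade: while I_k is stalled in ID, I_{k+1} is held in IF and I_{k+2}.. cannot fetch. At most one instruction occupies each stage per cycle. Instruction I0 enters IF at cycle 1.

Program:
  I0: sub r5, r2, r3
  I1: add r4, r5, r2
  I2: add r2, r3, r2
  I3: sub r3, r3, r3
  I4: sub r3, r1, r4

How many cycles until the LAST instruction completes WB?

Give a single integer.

I0 sub r5 <- r2,r3: IF@1 ID@2 stall=0 (-) EX@3 MEM@4 WB@5
I1 add r4 <- r5,r2: IF@2 ID@3 stall=2 (RAW on I0.r5 (WB@5)) EX@6 MEM@7 WB@8
I2 add r2 <- r3,r2: IF@3 ID@6 stall=0 (-) EX@7 MEM@8 WB@9
I3 sub r3 <- r3,r3: IF@6 ID@7 stall=0 (-) EX@8 MEM@9 WB@10
I4 sub r3 <- r1,r4: IF@7 ID@8 stall=0 (-) EX@9 MEM@10 WB@11

Answer: 11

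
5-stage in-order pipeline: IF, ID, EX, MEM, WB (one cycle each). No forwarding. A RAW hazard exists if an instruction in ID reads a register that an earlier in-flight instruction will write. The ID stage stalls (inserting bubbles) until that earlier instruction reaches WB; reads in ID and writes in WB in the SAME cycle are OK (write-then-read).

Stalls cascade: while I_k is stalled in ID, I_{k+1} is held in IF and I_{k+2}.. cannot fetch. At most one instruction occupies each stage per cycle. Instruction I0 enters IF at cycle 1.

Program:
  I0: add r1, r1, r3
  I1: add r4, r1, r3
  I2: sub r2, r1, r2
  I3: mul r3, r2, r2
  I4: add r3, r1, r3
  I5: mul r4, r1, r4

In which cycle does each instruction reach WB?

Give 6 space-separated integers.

I0 add r1 <- r1,r3: IF@1 ID@2 stall=0 (-) EX@3 MEM@4 WB@5
I1 add r4 <- r1,r3: IF@2 ID@3 stall=2 (RAW on I0.r1 (WB@5)) EX@6 MEM@7 WB@8
I2 sub r2 <- r1,r2: IF@3 ID@6 stall=0 (-) EX@7 MEM@8 WB@9
I3 mul r3 <- r2,r2: IF@6 ID@7 stall=2 (RAW on I2.r2 (WB@9)) EX@10 MEM@11 WB@12
I4 add r3 <- r1,r3: IF@7 ID@10 stall=2 (RAW on I3.r3 (WB@12)) EX@13 MEM@14 WB@15
I5 mul r4 <- r1,r4: IF@10 ID@13 stall=0 (-) EX@14 MEM@15 WB@16

Answer: 5 8 9 12 15 16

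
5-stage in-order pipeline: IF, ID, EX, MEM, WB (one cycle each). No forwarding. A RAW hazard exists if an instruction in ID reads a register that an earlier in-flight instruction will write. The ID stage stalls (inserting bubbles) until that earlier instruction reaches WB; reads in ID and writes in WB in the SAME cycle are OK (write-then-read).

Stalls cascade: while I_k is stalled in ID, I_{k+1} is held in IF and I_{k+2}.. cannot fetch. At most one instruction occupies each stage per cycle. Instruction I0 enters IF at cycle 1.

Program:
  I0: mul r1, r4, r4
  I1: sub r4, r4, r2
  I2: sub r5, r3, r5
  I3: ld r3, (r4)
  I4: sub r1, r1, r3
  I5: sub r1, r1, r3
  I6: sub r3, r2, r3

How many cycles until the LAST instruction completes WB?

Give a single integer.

I0 mul r1 <- r4,r4: IF@1 ID@2 stall=0 (-) EX@3 MEM@4 WB@5
I1 sub r4 <- r4,r2: IF@2 ID@3 stall=0 (-) EX@4 MEM@5 WB@6
I2 sub r5 <- r3,r5: IF@3 ID@4 stall=0 (-) EX@5 MEM@6 WB@7
I3 ld r3 <- r4: IF@4 ID@5 stall=1 (RAW on I1.r4 (WB@6)) EX@7 MEM@8 WB@9
I4 sub r1 <- r1,r3: IF@5 ID@7 stall=2 (RAW on I3.r3 (WB@9)) EX@10 MEM@11 WB@12
I5 sub r1 <- r1,r3: IF@7 ID@10 stall=2 (RAW on I4.r1 (WB@12)) EX@13 MEM@14 WB@15
I6 sub r3 <- r2,r3: IF@10 ID@13 stall=0 (-) EX@14 MEM@15 WB@16

Answer: 16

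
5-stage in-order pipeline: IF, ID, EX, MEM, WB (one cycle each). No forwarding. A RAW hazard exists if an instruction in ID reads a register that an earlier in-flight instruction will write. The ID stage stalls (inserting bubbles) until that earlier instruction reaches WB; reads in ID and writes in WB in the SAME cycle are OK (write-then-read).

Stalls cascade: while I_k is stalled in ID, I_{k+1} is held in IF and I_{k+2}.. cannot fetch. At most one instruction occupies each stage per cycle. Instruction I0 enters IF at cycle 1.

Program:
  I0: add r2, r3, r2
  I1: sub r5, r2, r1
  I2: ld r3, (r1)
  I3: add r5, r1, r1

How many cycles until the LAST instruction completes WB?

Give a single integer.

Answer: 10

Derivation:
I0 add r2 <- r3,r2: IF@1 ID@2 stall=0 (-) EX@3 MEM@4 WB@5
I1 sub r5 <- r2,r1: IF@2 ID@3 stall=2 (RAW on I0.r2 (WB@5)) EX@6 MEM@7 WB@8
I2 ld r3 <- r1: IF@3 ID@6 stall=0 (-) EX@7 MEM@8 WB@9
I3 add r5 <- r1,r1: IF@6 ID@7 stall=0 (-) EX@8 MEM@9 WB@10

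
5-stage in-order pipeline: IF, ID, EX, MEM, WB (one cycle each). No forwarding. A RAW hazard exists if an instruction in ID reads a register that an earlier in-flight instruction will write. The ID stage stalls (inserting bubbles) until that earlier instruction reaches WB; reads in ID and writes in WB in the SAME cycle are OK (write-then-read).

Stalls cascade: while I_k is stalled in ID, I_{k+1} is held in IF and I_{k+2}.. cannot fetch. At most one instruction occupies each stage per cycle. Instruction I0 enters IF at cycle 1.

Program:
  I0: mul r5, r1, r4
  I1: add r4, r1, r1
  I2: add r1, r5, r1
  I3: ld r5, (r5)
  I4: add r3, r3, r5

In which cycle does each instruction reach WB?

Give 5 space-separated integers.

I0 mul r5 <- r1,r4: IF@1 ID@2 stall=0 (-) EX@3 MEM@4 WB@5
I1 add r4 <- r1,r1: IF@2 ID@3 stall=0 (-) EX@4 MEM@5 WB@6
I2 add r1 <- r5,r1: IF@3 ID@4 stall=1 (RAW on I0.r5 (WB@5)) EX@6 MEM@7 WB@8
I3 ld r5 <- r5: IF@4 ID@6 stall=0 (-) EX@7 MEM@8 WB@9
I4 add r3 <- r3,r5: IF@6 ID@7 stall=2 (RAW on I3.r5 (WB@9)) EX@10 MEM@11 WB@12

Answer: 5 6 8 9 12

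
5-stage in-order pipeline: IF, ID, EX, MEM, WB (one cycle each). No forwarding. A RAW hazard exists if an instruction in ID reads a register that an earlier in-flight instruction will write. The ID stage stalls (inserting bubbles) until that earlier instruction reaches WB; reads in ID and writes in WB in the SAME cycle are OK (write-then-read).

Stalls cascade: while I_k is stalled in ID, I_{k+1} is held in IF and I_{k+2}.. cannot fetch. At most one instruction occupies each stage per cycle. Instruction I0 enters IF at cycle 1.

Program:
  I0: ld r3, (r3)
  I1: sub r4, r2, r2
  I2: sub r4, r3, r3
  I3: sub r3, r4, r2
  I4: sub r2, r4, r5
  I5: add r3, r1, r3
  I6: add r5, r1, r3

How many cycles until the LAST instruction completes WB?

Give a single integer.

I0 ld r3 <- r3: IF@1 ID@2 stall=0 (-) EX@3 MEM@4 WB@5
I1 sub r4 <- r2,r2: IF@2 ID@3 stall=0 (-) EX@4 MEM@5 WB@6
I2 sub r4 <- r3,r3: IF@3 ID@4 stall=1 (RAW on I0.r3 (WB@5)) EX@6 MEM@7 WB@8
I3 sub r3 <- r4,r2: IF@4 ID@6 stall=2 (RAW on I2.r4 (WB@8)) EX@9 MEM@10 WB@11
I4 sub r2 <- r4,r5: IF@6 ID@9 stall=0 (-) EX@10 MEM@11 WB@12
I5 add r3 <- r1,r3: IF@9 ID@10 stall=1 (RAW on I3.r3 (WB@11)) EX@12 MEM@13 WB@14
I6 add r5 <- r1,r3: IF@10 ID@12 stall=2 (RAW on I5.r3 (WB@14)) EX@15 MEM@16 WB@17

Answer: 17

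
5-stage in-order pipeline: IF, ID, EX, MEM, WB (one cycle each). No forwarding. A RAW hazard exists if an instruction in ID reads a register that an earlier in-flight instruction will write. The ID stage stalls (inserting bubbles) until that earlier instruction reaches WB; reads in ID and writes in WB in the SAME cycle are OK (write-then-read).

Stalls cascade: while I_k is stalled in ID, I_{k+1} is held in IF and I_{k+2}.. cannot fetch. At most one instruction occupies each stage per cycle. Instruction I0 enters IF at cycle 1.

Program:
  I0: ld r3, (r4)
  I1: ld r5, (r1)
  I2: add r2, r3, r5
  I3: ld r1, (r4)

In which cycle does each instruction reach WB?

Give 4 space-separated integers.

Answer: 5 6 9 10

Derivation:
I0 ld r3 <- r4: IF@1 ID@2 stall=0 (-) EX@3 MEM@4 WB@5
I1 ld r5 <- r1: IF@2 ID@3 stall=0 (-) EX@4 MEM@5 WB@6
I2 add r2 <- r3,r5: IF@3 ID@4 stall=2 (RAW on I1.r5 (WB@6)) EX@7 MEM@8 WB@9
I3 ld r1 <- r4: IF@4 ID@7 stall=0 (-) EX@8 MEM@9 WB@10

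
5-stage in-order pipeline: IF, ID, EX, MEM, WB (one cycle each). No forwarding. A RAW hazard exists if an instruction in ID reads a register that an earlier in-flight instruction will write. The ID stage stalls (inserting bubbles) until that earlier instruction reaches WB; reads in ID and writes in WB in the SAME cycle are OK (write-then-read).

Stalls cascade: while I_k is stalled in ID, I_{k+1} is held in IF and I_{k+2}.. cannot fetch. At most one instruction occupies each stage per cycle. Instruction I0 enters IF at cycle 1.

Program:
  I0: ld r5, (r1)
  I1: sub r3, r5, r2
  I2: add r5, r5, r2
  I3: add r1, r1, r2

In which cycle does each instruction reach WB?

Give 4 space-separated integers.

Answer: 5 8 9 10

Derivation:
I0 ld r5 <- r1: IF@1 ID@2 stall=0 (-) EX@3 MEM@4 WB@5
I1 sub r3 <- r5,r2: IF@2 ID@3 stall=2 (RAW on I0.r5 (WB@5)) EX@6 MEM@7 WB@8
I2 add r5 <- r5,r2: IF@3 ID@6 stall=0 (-) EX@7 MEM@8 WB@9
I3 add r1 <- r1,r2: IF@6 ID@7 stall=0 (-) EX@8 MEM@9 WB@10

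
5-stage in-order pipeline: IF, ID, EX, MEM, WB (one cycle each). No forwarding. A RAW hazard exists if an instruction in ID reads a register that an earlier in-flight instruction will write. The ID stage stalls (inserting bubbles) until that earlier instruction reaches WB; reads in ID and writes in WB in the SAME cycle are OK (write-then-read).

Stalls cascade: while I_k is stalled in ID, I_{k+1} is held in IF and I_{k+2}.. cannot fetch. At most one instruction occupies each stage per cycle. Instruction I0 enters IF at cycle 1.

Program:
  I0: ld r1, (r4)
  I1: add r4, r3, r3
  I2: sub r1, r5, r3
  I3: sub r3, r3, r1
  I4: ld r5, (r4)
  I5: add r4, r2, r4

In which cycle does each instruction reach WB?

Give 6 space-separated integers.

I0 ld r1 <- r4: IF@1 ID@2 stall=0 (-) EX@3 MEM@4 WB@5
I1 add r4 <- r3,r3: IF@2 ID@3 stall=0 (-) EX@4 MEM@5 WB@6
I2 sub r1 <- r5,r3: IF@3 ID@4 stall=0 (-) EX@5 MEM@6 WB@7
I3 sub r3 <- r3,r1: IF@4 ID@5 stall=2 (RAW on I2.r1 (WB@7)) EX@8 MEM@9 WB@10
I4 ld r5 <- r4: IF@5 ID@8 stall=0 (-) EX@9 MEM@10 WB@11
I5 add r4 <- r2,r4: IF@8 ID@9 stall=0 (-) EX@10 MEM@11 WB@12

Answer: 5 6 7 10 11 12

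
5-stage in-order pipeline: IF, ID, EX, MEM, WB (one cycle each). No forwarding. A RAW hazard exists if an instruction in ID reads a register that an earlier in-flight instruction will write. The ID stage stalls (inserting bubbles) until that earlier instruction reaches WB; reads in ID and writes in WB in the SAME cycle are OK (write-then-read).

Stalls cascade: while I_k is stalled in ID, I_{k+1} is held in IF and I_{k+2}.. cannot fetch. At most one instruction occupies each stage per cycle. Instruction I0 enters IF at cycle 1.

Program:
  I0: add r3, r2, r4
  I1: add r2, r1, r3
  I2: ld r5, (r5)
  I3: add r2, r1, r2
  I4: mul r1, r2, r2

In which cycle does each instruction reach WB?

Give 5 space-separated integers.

Answer: 5 8 9 11 14

Derivation:
I0 add r3 <- r2,r4: IF@1 ID@2 stall=0 (-) EX@3 MEM@4 WB@5
I1 add r2 <- r1,r3: IF@2 ID@3 stall=2 (RAW on I0.r3 (WB@5)) EX@6 MEM@7 WB@8
I2 ld r5 <- r5: IF@3 ID@6 stall=0 (-) EX@7 MEM@8 WB@9
I3 add r2 <- r1,r2: IF@6 ID@7 stall=1 (RAW on I1.r2 (WB@8)) EX@9 MEM@10 WB@11
I4 mul r1 <- r2,r2: IF@7 ID@9 stall=2 (RAW on I3.r2 (WB@11)) EX@12 MEM@13 WB@14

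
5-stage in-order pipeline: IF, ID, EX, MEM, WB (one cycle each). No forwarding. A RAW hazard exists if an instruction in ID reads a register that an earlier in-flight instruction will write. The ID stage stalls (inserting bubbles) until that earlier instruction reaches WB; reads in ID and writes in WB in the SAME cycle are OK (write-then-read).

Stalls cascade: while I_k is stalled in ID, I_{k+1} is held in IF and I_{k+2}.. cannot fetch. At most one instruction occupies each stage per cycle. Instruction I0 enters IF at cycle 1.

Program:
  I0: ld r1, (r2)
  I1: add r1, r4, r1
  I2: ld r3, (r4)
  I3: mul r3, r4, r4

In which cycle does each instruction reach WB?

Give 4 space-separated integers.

I0 ld r1 <- r2: IF@1 ID@2 stall=0 (-) EX@3 MEM@4 WB@5
I1 add r1 <- r4,r1: IF@2 ID@3 stall=2 (RAW on I0.r1 (WB@5)) EX@6 MEM@7 WB@8
I2 ld r3 <- r4: IF@3 ID@6 stall=0 (-) EX@7 MEM@8 WB@9
I3 mul r3 <- r4,r4: IF@6 ID@7 stall=0 (-) EX@8 MEM@9 WB@10

Answer: 5 8 9 10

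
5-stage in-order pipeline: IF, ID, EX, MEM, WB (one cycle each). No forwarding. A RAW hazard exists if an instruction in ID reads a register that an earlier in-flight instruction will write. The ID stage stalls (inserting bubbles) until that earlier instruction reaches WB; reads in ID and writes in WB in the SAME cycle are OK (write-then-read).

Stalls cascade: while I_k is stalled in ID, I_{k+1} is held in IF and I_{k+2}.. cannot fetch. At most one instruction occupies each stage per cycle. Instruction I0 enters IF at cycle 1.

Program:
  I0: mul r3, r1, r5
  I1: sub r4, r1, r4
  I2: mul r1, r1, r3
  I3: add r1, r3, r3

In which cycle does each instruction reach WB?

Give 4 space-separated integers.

Answer: 5 6 8 9

Derivation:
I0 mul r3 <- r1,r5: IF@1 ID@2 stall=0 (-) EX@3 MEM@4 WB@5
I1 sub r4 <- r1,r4: IF@2 ID@3 stall=0 (-) EX@4 MEM@5 WB@6
I2 mul r1 <- r1,r3: IF@3 ID@4 stall=1 (RAW on I0.r3 (WB@5)) EX@6 MEM@7 WB@8
I3 add r1 <- r3,r3: IF@4 ID@6 stall=0 (-) EX@7 MEM@8 WB@9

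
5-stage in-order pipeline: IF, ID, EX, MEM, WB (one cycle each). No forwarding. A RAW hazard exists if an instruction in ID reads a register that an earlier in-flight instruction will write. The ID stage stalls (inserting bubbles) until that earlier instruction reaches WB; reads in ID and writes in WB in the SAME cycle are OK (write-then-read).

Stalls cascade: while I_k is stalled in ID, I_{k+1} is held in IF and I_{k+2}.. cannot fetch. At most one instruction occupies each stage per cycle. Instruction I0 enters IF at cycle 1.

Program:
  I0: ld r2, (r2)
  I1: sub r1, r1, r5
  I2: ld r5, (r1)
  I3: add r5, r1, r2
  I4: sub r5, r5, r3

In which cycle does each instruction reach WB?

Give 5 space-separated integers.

I0 ld r2 <- r2: IF@1 ID@2 stall=0 (-) EX@3 MEM@4 WB@5
I1 sub r1 <- r1,r5: IF@2 ID@3 stall=0 (-) EX@4 MEM@5 WB@6
I2 ld r5 <- r1: IF@3 ID@4 stall=2 (RAW on I1.r1 (WB@6)) EX@7 MEM@8 WB@9
I3 add r5 <- r1,r2: IF@4 ID@7 stall=0 (-) EX@8 MEM@9 WB@10
I4 sub r5 <- r5,r3: IF@7 ID@8 stall=2 (RAW on I3.r5 (WB@10)) EX@11 MEM@12 WB@13

Answer: 5 6 9 10 13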